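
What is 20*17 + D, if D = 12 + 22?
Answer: 374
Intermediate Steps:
D = 34
20*17 + D = 20*17 + 34 = 340 + 34 = 374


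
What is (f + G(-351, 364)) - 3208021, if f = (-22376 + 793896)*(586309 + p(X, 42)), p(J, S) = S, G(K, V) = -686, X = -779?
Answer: 452378314813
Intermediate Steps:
f = 452381523520 (f = (-22376 + 793896)*(586309 + 42) = 771520*586351 = 452381523520)
(f + G(-351, 364)) - 3208021 = (452381523520 - 686) - 3208021 = 452381522834 - 3208021 = 452378314813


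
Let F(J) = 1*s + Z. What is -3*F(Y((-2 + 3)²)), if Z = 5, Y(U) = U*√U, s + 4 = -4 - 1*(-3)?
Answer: 0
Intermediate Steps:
s = -5 (s = -4 + (-4 - 1*(-3)) = -4 + (-4 + 3) = -4 - 1 = -5)
Y(U) = U^(3/2)
F(J) = 0 (F(J) = 1*(-5) + 5 = -5 + 5 = 0)
-3*F(Y((-2 + 3)²)) = -3*0 = 0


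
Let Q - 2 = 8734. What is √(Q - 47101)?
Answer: I*√38365 ≈ 195.87*I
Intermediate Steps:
Q = 8736 (Q = 2 + 8734 = 8736)
√(Q - 47101) = √(8736 - 47101) = √(-38365) = I*√38365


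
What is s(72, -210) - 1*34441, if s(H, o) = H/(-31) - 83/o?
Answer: -224223457/6510 ≈ -34443.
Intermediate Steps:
s(H, o) = -83/o - H/31 (s(H, o) = H*(-1/31) - 83/o = -H/31 - 83/o = -83/o - H/31)
s(72, -210) - 1*34441 = (-83/(-210) - 1/31*72) - 1*34441 = (-83*(-1/210) - 72/31) - 34441 = (83/210 - 72/31) - 34441 = -12547/6510 - 34441 = -224223457/6510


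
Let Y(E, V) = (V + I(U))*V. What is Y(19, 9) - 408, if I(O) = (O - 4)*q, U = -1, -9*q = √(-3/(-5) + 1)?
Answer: -327 + 2*√10 ≈ -320.68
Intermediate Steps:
q = -2*√10/45 (q = -√(-3/(-5) + 1)/9 = -√(-3*(-⅕) + 1)/9 = -√(⅗ + 1)/9 = -2*√10/45 ≈ -0.14055)
I(O) = -2*√10*(-4 + O)/45 (I(O) = (O - 4)*(-2*√10/45) = (-4 + O)*(-2*√10/45) = -2*√10*(-4 + O)/45)
Y(E, V) = V*(V + 2*√10/9) (Y(E, V) = (V + 2*√10*(4 - 1*(-1))/45)*V = (V + 2*√10*(4 + 1)/45)*V = (V + (2/45)*√10*5)*V = (V + 2*√10/9)*V = V*(V + 2*√10/9))
Y(19, 9) - 408 = (⅑)*9*(2*√10 + 9*9) - 408 = (⅑)*9*(2*√10 + 81) - 408 = (⅑)*9*(81 + 2*√10) - 408 = (81 + 2*√10) - 408 = -327 + 2*√10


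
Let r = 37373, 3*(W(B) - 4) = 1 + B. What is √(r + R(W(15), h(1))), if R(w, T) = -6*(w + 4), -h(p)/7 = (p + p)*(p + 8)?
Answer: √37293 ≈ 193.11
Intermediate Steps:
h(p) = -14*p*(8 + p) (h(p) = -7*(p + p)*(p + 8) = -7*2*p*(8 + p) = -14*p*(8 + p))
W(B) = 13/3 + B/3 (W(B) = 4 + (1 + B)/3 = 4 + (⅓ + B/3) = 13/3 + B/3)
R(w, T) = -24 - 6*w (R(w, T) = -6*(4 + w) = -24 - 6*w)
√(r + R(W(15), h(1))) = √(37373 + (-24 - 6*(13/3 + (⅓)*15))) = √(37373 + (-24 - 6*(13/3 + 5))) = √(37373 + (-24 - 6*28/3)) = √(37373 + (-24 - 56)) = √(37373 - 80) = √37293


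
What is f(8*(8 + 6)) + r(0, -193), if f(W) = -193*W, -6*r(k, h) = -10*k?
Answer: -21616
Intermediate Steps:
r(k, h) = 5*k/3 (r(k, h) = -(-5)*k/3 = 5*k/3)
f(8*(8 + 6)) + r(0, -193) = -1544*(8 + 6) + (5/3)*0 = -1544*14 + 0 = -193*112 + 0 = -21616 + 0 = -21616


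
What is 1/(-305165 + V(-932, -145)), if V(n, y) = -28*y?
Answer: -1/301105 ≈ -3.3211e-6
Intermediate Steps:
1/(-305165 + V(-932, -145)) = 1/(-305165 - 28*(-145)) = 1/(-305165 + 4060) = 1/(-301105) = -1/301105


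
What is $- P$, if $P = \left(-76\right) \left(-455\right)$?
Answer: $-34580$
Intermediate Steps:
$P = 34580$
$- P = \left(-1\right) 34580 = -34580$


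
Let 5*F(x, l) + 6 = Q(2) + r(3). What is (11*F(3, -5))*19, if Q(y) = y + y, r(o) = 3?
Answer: 209/5 ≈ 41.800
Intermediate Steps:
Q(y) = 2*y
F(x, l) = ⅕ (F(x, l) = -6/5 + (2*2 + 3)/5 = -6/5 + (4 + 3)/5 = -6/5 + (⅕)*7 = -6/5 + 7/5 = ⅕)
(11*F(3, -5))*19 = (11*(⅕))*19 = (11/5)*19 = 209/5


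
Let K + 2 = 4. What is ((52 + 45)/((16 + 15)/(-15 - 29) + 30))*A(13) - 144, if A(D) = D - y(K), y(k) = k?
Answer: -138668/1289 ≈ -107.58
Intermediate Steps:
K = 2 (K = -2 + 4 = 2)
A(D) = -2 + D (A(D) = D - 1*2 = D - 2 = -2 + D)
((52 + 45)/((16 + 15)/(-15 - 29) + 30))*A(13) - 144 = ((52 + 45)/((16 + 15)/(-15 - 29) + 30))*(-2 + 13) - 144 = (97/(31/(-44) + 30))*11 - 144 = (97/(31*(-1/44) + 30))*11 - 144 = (97/(-31/44 + 30))*11 - 144 = (97/(1289/44))*11 - 144 = (97*(44/1289))*11 - 144 = (4268/1289)*11 - 144 = 46948/1289 - 144 = -138668/1289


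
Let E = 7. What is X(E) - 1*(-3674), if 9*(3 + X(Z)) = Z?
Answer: 33046/9 ≈ 3671.8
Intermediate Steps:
X(Z) = -3 + Z/9
X(E) - 1*(-3674) = (-3 + (1/9)*7) - 1*(-3674) = (-3 + 7/9) + 3674 = -20/9 + 3674 = 33046/9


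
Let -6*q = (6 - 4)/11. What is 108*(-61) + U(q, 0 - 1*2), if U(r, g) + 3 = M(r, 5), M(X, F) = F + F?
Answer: -6581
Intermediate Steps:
M(X, F) = 2*F
q = -1/33 (q = -(6 - 4)/(6*11) = -1/(3*11) = -⅙*2/11 = -1/33 ≈ -0.030303)
U(r, g) = 7 (U(r, g) = -3 + 2*5 = -3 + 10 = 7)
108*(-61) + U(q, 0 - 1*2) = 108*(-61) + 7 = -6588 + 7 = -6581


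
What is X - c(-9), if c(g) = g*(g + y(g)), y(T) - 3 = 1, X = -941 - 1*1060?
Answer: -2046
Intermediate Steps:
X = -2001 (X = -941 - 1060 = -2001)
y(T) = 4 (y(T) = 3 + 1 = 4)
c(g) = g*(4 + g) (c(g) = g*(g + 4) = g*(4 + g))
X - c(-9) = -2001 - (-9)*(4 - 9) = -2001 - (-9)*(-5) = -2001 - 1*45 = -2001 - 45 = -2046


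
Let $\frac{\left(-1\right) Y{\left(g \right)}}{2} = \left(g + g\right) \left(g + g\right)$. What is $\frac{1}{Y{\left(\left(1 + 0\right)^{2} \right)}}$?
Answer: $- \frac{1}{8} \approx -0.125$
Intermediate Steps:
$Y{\left(g \right)} = - 8 g^{2}$ ($Y{\left(g \right)} = - 2 \left(g + g\right) \left(g + g\right) = - 2 \cdot 2 g 2 g = - 2 \cdot 4 g^{2} = - 8 g^{2}$)
$\frac{1}{Y{\left(\left(1 + 0\right)^{2} \right)}} = \frac{1}{\left(-8\right) \left(\left(1 + 0\right)^{2}\right)^{2}} = \frac{1}{\left(-8\right) \left(1^{2}\right)^{2}} = \frac{1}{\left(-8\right) 1^{2}} = \frac{1}{\left(-8\right) 1} = \frac{1}{-8} = - \frac{1}{8}$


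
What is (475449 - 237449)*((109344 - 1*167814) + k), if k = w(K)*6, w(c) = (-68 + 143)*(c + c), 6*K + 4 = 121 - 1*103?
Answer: -13416060000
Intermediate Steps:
K = 7/3 (K = -⅔ + (121 - 1*103)/6 = -⅔ + (121 - 103)/6 = -⅔ + (⅙)*18 = -⅔ + 3 = 7/3 ≈ 2.3333)
w(c) = 150*c (w(c) = 75*(2*c) = 150*c)
k = 2100 (k = (150*(7/3))*6 = 350*6 = 2100)
(475449 - 237449)*((109344 - 1*167814) + k) = (475449 - 237449)*((109344 - 1*167814) + 2100) = 238000*((109344 - 167814) + 2100) = 238000*(-58470 + 2100) = 238000*(-56370) = -13416060000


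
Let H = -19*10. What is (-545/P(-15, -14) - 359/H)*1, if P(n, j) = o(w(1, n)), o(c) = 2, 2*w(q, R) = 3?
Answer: -25708/95 ≈ -270.61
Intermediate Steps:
w(q, R) = 3/2 (w(q, R) = (½)*3 = 3/2)
H = -190
P(n, j) = 2
(-545/P(-15, -14) - 359/H)*1 = (-545/2 - 359/(-190))*1 = (-545*½ - 359*(-1/190))*1 = (-545/2 + 359/190)*1 = -25708/95*1 = -25708/95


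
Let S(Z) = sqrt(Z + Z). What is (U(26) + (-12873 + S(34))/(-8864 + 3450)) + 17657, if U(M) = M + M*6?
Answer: 96593219/5414 - sqrt(17)/2707 ≈ 17841.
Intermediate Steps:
S(Z) = sqrt(2)*sqrt(Z) (S(Z) = sqrt(2*Z) = sqrt(2)*sqrt(Z))
U(M) = 7*M (U(M) = M + 6*M = 7*M)
(U(26) + (-12873 + S(34))/(-8864 + 3450)) + 17657 = (7*26 + (-12873 + sqrt(2)*sqrt(34))/(-8864 + 3450)) + 17657 = (182 + (-12873 + 2*sqrt(17))/(-5414)) + 17657 = (182 + (-12873 + 2*sqrt(17))*(-1/5414)) + 17657 = (182 + (12873/5414 - sqrt(17)/2707)) + 17657 = (998221/5414 - sqrt(17)/2707) + 17657 = 96593219/5414 - sqrt(17)/2707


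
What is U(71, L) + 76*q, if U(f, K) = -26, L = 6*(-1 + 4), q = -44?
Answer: -3370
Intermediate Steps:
L = 18 (L = 6*3 = 18)
U(71, L) + 76*q = -26 + 76*(-44) = -26 - 3344 = -3370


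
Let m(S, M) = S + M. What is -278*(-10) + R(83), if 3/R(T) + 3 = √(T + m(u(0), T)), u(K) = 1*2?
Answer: 147343/53 + 2*√42/53 ≈ 2780.3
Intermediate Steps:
u(K) = 2
m(S, M) = M + S
R(T) = 3/(-3 + √(2 + 2*T)) (R(T) = 3/(-3 + √(T + (T + 2))) = 3/(-3 + √(T + (2 + T))) = 3/(-3 + √(2 + 2*T)))
-278*(-10) + R(83) = -278*(-10) + 3/(-3 + √2*√(1 + 83)) = 2780 + 3/(-3 + √2*√84) = 2780 + 3/(-3 + √2*(2*√21)) = 2780 + 3/(-3 + 2*√42)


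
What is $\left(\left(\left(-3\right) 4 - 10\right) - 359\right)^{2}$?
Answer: $145161$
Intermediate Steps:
$\left(\left(\left(-3\right) 4 - 10\right) - 359\right)^{2} = \left(\left(-12 - 10\right) - 359\right)^{2} = \left(-22 - 359\right)^{2} = \left(-381\right)^{2} = 145161$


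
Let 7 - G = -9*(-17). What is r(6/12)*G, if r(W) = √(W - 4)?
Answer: -73*I*√14 ≈ -273.14*I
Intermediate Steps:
r(W) = √(-4 + W)
G = -146 (G = 7 - (-9)*(-17) = 7 - 1*153 = 7 - 153 = -146)
r(6/12)*G = √(-4 + 6/12)*(-146) = √(-4 + 6*(1/12))*(-146) = √(-4 + ½)*(-146) = √(-7/2)*(-146) = (I*√14/2)*(-146) = -73*I*√14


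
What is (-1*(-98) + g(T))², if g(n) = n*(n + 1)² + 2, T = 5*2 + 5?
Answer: 15523600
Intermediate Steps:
T = 15 (T = 10 + 5 = 15)
g(n) = 2 + n*(1 + n)² (g(n) = n*(1 + n)² + 2 = 2 + n*(1 + n)²)
(-1*(-98) + g(T))² = (-1*(-98) + (2 + 15*(1 + 15)²))² = (98 + (2 + 15*16²))² = (98 + (2 + 15*256))² = (98 + (2 + 3840))² = (98 + 3842)² = 3940² = 15523600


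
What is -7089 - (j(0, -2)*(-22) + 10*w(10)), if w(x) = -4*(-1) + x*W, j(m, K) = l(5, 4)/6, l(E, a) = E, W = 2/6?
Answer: -7144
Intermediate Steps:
W = 1/3 (W = 2*(1/6) = 1/3 ≈ 0.33333)
j(m, K) = 5/6
w(x) = 4 + x/3 (w(x) = -4*(-1) + x*(1/3) = 4 + x/3)
-7089 - (j(0, -2)*(-22) + 10*w(10)) = -7089 - ((5/6)*(-22) + 10*(4 + (1/3)*10)) = -7089 - (-55/3 + 10*(4 + 10/3)) = -7089 - (-55/3 + 10*(22/3)) = -7089 - (-55/3 + 220/3) = -7089 - 1*55 = -7089 - 55 = -7144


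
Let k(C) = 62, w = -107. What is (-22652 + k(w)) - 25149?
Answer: -47739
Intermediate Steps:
(-22652 + k(w)) - 25149 = (-22652 + 62) - 25149 = -22590 - 25149 = -47739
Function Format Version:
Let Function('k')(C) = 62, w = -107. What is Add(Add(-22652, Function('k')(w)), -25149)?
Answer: -47739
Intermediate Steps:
Add(Add(-22652, Function('k')(w)), -25149) = Add(Add(-22652, 62), -25149) = Add(-22590, -25149) = -47739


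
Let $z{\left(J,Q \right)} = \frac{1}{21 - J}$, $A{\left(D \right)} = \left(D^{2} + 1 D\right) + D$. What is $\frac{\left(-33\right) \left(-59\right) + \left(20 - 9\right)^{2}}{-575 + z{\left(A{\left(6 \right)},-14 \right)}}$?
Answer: $- \frac{27918}{7763} \approx -3.5963$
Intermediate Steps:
$A{\left(D \right)} = D^{2} + 2 D$ ($A{\left(D \right)} = \left(D^{2} + D\right) + D = \left(D + D^{2}\right) + D = D^{2} + 2 D$)
$\frac{\left(-33\right) \left(-59\right) + \left(20 - 9\right)^{2}}{-575 + z{\left(A{\left(6 \right)},-14 \right)}} = \frac{\left(-33\right) \left(-59\right) + \left(20 - 9\right)^{2}}{-575 - \frac{1}{-21 + 6 \left(2 + 6\right)}} = \frac{1947 + 11^{2}}{-575 - \frac{1}{-21 + 6 \cdot 8}} = \frac{1947 + 121}{-575 - \frac{1}{-21 + 48}} = \frac{2068}{-575 - \frac{1}{27}} = \frac{2068}{- \frac{15526}{27}} = 2068 \left(- \frac{27}{15526}\right) = - \frac{27918}{7763}$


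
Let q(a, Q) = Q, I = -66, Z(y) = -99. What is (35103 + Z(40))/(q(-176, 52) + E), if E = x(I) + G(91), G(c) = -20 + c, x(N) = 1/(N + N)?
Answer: 4620528/16235 ≈ 284.60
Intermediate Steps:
x(N) = 1/(2*N)
E = 9371/132 (E = (½)/(-66) + (-20 + 91) = (½)*(-1/66) + 71 = -1/132 + 71 = 9371/132 ≈ 70.992)
(35103 + Z(40))/(q(-176, 52) + E) = (35103 - 99)/(52 + 9371/132) = 35004/(16235/132) = 35004*(132/16235) = 4620528/16235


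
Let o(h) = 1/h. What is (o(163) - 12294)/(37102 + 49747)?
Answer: -2003921/14156387 ≈ -0.14156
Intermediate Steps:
(o(163) - 12294)/(37102 + 49747) = (1/163 - 12294)/(37102 + 49747) = (1/163 - 12294)/86849 = -2003921/163*1/86849 = -2003921/14156387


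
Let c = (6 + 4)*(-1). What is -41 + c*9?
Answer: -131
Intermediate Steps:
c = -10 (c = 10*(-1) = -10)
-41 + c*9 = -41 - 10*9 = -41 - 90 = -131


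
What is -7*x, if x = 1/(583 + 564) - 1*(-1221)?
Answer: -9803416/1147 ≈ -8547.0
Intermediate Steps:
x = 1400488/1147 (x = 1/1147 + 1221 = 1400488/1147 ≈ 1221.0)
-7*x = -7*1400488/1147 = -9803416/1147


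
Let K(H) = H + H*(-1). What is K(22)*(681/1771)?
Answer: 0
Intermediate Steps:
K(H) = 0 (K(H) = H - H = 0)
K(22)*(681/1771) = 0*(681/1771) = 0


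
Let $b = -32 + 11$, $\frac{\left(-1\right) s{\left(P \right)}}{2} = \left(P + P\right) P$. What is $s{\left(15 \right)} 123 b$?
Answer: $2324700$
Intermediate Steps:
$s{\left(P \right)} = - 4 P^{2}$ ($s{\left(P \right)} = - 2 \left(P + P\right) P = - 2 \cdot 2 P P = - 2 \cdot 2 P^{2} = - 4 P^{2}$)
$b = -21$
$s{\left(15 \right)} 123 b = - 4 \cdot 15^{2} \cdot 123 \left(-21\right) = \left(-4\right) 225 \cdot 123 \left(-21\right) = \left(-900\right) 123 \left(-21\right) = \left(-110700\right) \left(-21\right) = 2324700$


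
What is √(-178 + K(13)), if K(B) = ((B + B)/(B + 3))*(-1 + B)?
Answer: I*√634/2 ≈ 12.59*I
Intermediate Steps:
K(B) = 2*B*(-1 + B)/(3 + B) (K(B) = ((2*B)/(3 + B))*(-1 + B) = (2*B/(3 + B))*(-1 + B) = 2*B*(-1 + B)/(3 + B))
√(-178 + K(13)) = √(-178 + 2*13*(-1 + 13)/(3 + 13)) = √(-178 + 2*13*12/16) = √(-178 + 2*13*(1/16)*12) = √(-178 + 39/2) = √(-317/2) = I*√634/2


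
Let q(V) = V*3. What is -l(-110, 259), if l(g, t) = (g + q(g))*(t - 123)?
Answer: 59840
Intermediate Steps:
q(V) = 3*V
l(g, t) = 4*g*(-123 + t) (l(g, t) = (g + 3*g)*(t - 123) = (4*g)*(-123 + t) = 4*g*(-123 + t))
-l(-110, 259) = -4*(-110)*(-123 + 259) = -4*(-110)*136 = -1*(-59840) = 59840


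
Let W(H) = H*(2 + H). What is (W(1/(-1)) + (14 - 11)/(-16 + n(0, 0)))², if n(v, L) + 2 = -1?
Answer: 484/361 ≈ 1.3407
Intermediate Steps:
n(v, L) = -3 (n(v, L) = -2 - 1 = -3)
(W(1/(-1)) + (14 - 11)/(-16 + n(0, 0)))² = ((2 + 1/(-1))/(-1) + (14 - 11)/(-16 - 3))² = (-(2 - 1) + 3/(-19))² = (-1*1 + 3*(-1/19))² = (-1 - 3/19)² = (-22/19)² = 484/361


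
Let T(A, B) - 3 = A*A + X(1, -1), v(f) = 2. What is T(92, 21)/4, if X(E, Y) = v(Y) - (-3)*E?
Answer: 2118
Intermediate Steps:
X(E, Y) = 2 + 3*E (X(E, Y) = 2 - (-3)*E = 2 + 3*E)
T(A, B) = 8 + A² (T(A, B) = 3 + (A*A + (2 + 3*1)) = 3 + (A² + (2 + 3)) = 3 + (A² + 5) = 3 + (5 + A²) = 8 + A²)
T(92, 21)/4 = (8 + 92²)/4 = (8 + 8464)/4 = (¼)*8472 = 2118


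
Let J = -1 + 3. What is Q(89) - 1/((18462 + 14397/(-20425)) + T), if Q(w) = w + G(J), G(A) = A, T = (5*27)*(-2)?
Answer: 33811685048/371557203 ≈ 91.000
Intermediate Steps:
T = -270 (T = 135*(-2) = -270)
J = 2
Q(w) = 2 + w (Q(w) = w + 2 = 2 + w)
Q(89) - 1/((18462 + 14397/(-20425)) + T) = (2 + 89) - 1/((18462 + 14397/(-20425)) - 270) = 91 - 1/((18462 + 14397*(-1/20425)) - 270) = 91 - 1/((18462 - 14397/20425) - 270) = 91 - 1/(377071953/20425 - 270) = 91 - 1/371557203/20425 = 91 - 1*20425/371557203 = 91 - 20425/371557203 = 33811685048/371557203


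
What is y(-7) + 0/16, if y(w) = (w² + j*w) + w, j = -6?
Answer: 84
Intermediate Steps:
y(w) = w² - 5*w (y(w) = (w² - 6*w) + w = w² - 5*w)
y(-7) + 0/16 = -7*(-5 - 7) + 0/16 = -7*(-12) + (1/16)*0 = 84 + 0 = 84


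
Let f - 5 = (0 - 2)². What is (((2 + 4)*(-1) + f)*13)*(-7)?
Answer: -273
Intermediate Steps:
f = 9 (f = 5 + (0 - 2)² = 5 + (-2)² = 5 + 4 = 9)
(((2 + 4)*(-1) + f)*13)*(-7) = (((2 + 4)*(-1) + 9)*13)*(-7) = ((6*(-1) + 9)*13)*(-7) = ((-6 + 9)*13)*(-7) = (3*13)*(-7) = 39*(-7) = -273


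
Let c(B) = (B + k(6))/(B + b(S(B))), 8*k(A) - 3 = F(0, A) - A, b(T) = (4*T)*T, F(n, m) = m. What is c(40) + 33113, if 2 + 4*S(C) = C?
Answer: 106226827/3208 ≈ 33113.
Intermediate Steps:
S(C) = -1/2 + C/4
b(T) = 4*T**2
k(A) = 3/8 (k(A) = 3/8 + (A - A)/8 = 3/8 + (1/8)*0 = 3/8 + 0 = 3/8)
c(B) = (3/8 + B)/(B + 4*(-1/2 + B/4)**2) (c(B) = (B + 3/8)/(B + 4*(-1/2 + B/4)**2) = (3/8 + B)/(B + 4*(-1/2 + B/4)**2))
c(40) + 33113 = (3 + 8*40)/(2*(4 + 40**2)) + 33113 = (3 + 320)/(2*(4 + 1600)) + 33113 = (1/2)*323/1604 + 33113 = (1/2)*(1/1604)*323 + 33113 = 323/3208 + 33113 = 106226827/3208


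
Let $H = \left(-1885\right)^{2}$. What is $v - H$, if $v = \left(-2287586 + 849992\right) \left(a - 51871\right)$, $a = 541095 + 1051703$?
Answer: $-2215230962863$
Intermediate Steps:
$a = 1592798$
$v = -2215227409638$ ($v = \left(-2287586 + 849992\right) \left(1592798 - 51871\right) = \left(-1437594\right) 1540927 = -2215227409638$)
$H = 3553225$
$v - H = -2215227409638 - 3553225 = -2215230962863$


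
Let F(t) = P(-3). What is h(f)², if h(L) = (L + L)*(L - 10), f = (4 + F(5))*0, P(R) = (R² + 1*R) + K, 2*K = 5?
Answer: 0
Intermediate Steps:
K = 5/2 (K = (½)*5 = 5/2 ≈ 2.5000)
P(R) = 5/2 + R + R² (P(R) = (R² + 1*R) + 5/2 = (R² + R) + 5/2 = (R + R²) + 5/2 = 5/2 + R + R²)
F(t) = 17/2 (F(t) = 5/2 - 3 + (-3)² = 5/2 - 3 + 9 = 17/2)
f = 0 (f = (4 + 17/2)*0 = (25/2)*0 = 0)
h(L) = 2*L*(-10 + L) (h(L) = (2*L)*(-10 + L) = 2*L*(-10 + L))
h(f)² = (2*0*(-10 + 0))² = (2*0*(-10))² = 0² = 0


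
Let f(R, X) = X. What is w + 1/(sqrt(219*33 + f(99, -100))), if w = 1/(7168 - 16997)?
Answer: -1/9829 + sqrt(7127)/7127 ≈ 0.011744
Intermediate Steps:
w = -1/9829 (w = 1/(-9829) = -1/9829 ≈ -0.00010174)
w + 1/(sqrt(219*33 + f(99, -100))) = -1/9829 + 1/(sqrt(219*33 - 100)) = -1/9829 + 1/(sqrt(7227 - 100)) = -1/9829 + 1/(sqrt(7127)) = -1/9829 + sqrt(7127)/7127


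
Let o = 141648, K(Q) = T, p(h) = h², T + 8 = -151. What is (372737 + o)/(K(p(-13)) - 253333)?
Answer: -514385/253492 ≈ -2.0292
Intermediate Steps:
T = -159 (T = -8 - 151 = -159)
K(Q) = -159
(372737 + o)/(K(p(-13)) - 253333) = (372737 + 141648)/(-159 - 253333) = 514385/(-253492) = 514385*(-1/253492) = -514385/253492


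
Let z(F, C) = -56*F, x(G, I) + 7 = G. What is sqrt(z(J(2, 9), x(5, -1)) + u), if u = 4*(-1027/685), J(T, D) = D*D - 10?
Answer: 2*I*sqrt(467113145)/685 ≈ 63.103*I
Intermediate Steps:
x(G, I) = -7 + G
J(T, D) = -10 + D**2 (J(T, D) = D**2 - 10 = -10 + D**2)
u = -4108/685 (u = 4*(-1027*1/685) = 4*(-1027/685) = -4108/685 ≈ -5.9971)
sqrt(z(J(2, 9), x(5, -1)) + u) = sqrt(-56*(-10 + 9**2) - 4108/685) = sqrt(-56*(-10 + 81) - 4108/685) = sqrt(-56*71 - 4108/685) = sqrt(-3976 - 4108/685) = sqrt(-2727668/685) = 2*I*sqrt(467113145)/685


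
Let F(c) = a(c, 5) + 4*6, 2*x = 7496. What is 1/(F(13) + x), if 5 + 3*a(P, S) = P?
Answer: 3/11324 ≈ 0.00026492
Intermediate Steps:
x = 3748 (x = (½)*7496 = 3748)
a(P, S) = -5/3 + P/3
F(c) = 67/3 + c/3 (F(c) = (-5/3 + c/3) + 4*6 = (-5/3 + c/3) + 24 = 67/3 + c/3)
1/(F(13) + x) = 1/((67/3 + (⅓)*13) + 3748) = 1/((67/3 + 13/3) + 3748) = 1/(80/3 + 3748) = 1/(11324/3) = 3/11324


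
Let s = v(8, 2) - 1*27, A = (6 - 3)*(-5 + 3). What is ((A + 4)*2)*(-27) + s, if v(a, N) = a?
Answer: 89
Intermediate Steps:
A = -6 (A = 3*(-2) = -6)
s = -19 (s = 8 - 1*27 = 8 - 27 = -19)
((A + 4)*2)*(-27) + s = ((-6 + 4)*2)*(-27) - 19 = -2*2*(-27) - 19 = -4*(-27) - 19 = 108 - 19 = 89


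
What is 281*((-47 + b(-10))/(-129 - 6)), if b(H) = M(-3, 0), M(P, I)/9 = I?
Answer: 13207/135 ≈ 97.830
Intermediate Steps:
M(P, I) = 9*I
b(H) = 0 (b(H) = 9*0 = 0)
281*((-47 + b(-10))/(-129 - 6)) = 281*((-47 + 0)/(-129 - 6)) = 281*(-47/(-135)) = 281*(-47*(-1/135)) = 281*(47/135) = 13207/135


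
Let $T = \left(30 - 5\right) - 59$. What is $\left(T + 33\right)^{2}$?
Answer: $1$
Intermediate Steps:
$T = -34$ ($T = 25 - 59 = -34$)
$\left(T + 33\right)^{2} = \left(-34 + 33\right)^{2} = \left(-1\right)^{2} = 1$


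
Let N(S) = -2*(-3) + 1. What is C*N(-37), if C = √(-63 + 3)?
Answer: 14*I*√15 ≈ 54.222*I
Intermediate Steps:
N(S) = 7 (N(S) = 6 + 1 = 7)
C = 2*I*√15 (C = √(-60) = 2*I*√15 ≈ 7.746*I)
C*N(-37) = (2*I*√15)*7 = 14*I*√15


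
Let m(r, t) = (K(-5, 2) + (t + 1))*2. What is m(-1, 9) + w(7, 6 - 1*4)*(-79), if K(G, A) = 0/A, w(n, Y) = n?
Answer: -533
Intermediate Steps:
K(G, A) = 0
m(r, t) = 2 + 2*t (m(r, t) = (0 + (t + 1))*2 = (0 + (1 + t))*2 = (1 + t)*2 = 2 + 2*t)
m(-1, 9) + w(7, 6 - 1*4)*(-79) = (2 + 2*9) + 7*(-79) = (2 + 18) - 553 = 20 - 553 = -533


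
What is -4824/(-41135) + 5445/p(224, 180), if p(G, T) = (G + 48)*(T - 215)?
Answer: -35611119/78321040 ≈ -0.45468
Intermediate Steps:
p(G, T) = (-215 + T)*(48 + G) (p(G, T) = (48 + G)*(-215 + T) = (-215 + T)*(48 + G))
-4824/(-41135) + 5445/p(224, 180) = -4824/(-41135) + 5445/(-10320 - 215*224 + 48*180 + 224*180) = -4824*(-1/41135) + 5445/(-10320 - 48160 + 8640 + 40320) = 4824/41135 + 5445/(-9520) = 4824/41135 + 5445*(-1/9520) = 4824/41135 - 1089/1904 = -35611119/78321040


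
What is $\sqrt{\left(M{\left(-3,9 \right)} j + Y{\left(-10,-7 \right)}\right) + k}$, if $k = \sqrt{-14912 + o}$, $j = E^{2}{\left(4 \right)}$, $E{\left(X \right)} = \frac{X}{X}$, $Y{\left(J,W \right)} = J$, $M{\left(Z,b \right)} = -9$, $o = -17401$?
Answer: $\sqrt{-19 + i \sqrt{32313}} \approx 8.9933 + 9.994 i$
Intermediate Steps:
$E{\left(X \right)} = 1$
$j = 1$ ($j = 1^{2} = 1$)
$k = i \sqrt{32313}$ ($k = \sqrt{-14912 - 17401} = \sqrt{-32313} = i \sqrt{32313} \approx 179.76 i$)
$\sqrt{\left(M{\left(-3,9 \right)} j + Y{\left(-10,-7 \right)}\right) + k} = \sqrt{\left(\left(-9\right) 1 - 10\right) + i \sqrt{32313}} = \sqrt{\left(-9 - 10\right) + i \sqrt{32313}} = \sqrt{-19 + i \sqrt{32313}}$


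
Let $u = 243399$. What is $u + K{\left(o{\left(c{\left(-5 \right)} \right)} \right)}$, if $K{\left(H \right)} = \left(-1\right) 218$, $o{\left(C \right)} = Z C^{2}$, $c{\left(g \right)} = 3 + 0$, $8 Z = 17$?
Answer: $243181$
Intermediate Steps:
$Z = \frac{17}{8}$ ($Z = \frac{1}{8} \cdot 17 = \frac{17}{8} \approx 2.125$)
$c{\left(g \right)} = 3$
$o{\left(C \right)} = \frac{17 C^{2}}{8}$
$K{\left(H \right)} = -218$
$u + K{\left(o{\left(c{\left(-5 \right)} \right)} \right)} = 243399 - 218 = 243181$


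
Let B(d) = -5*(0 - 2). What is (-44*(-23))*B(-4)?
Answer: 10120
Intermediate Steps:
B(d) = 10 (B(d) = -5*(-2) = 10)
(-44*(-23))*B(-4) = -44*(-23)*10 = 1012*10 = 10120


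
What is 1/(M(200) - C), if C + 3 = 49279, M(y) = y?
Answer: -1/49076 ≈ -2.0377e-5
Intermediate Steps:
C = 49276 (C = -3 + 49279 = 49276)
1/(M(200) - C) = 1/(200 - 1*49276) = 1/(200 - 49276) = 1/(-49076) = -1/49076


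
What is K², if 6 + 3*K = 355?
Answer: 121801/9 ≈ 13533.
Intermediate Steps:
K = 349/3 (K = -2 + (⅓)*355 = -2 + 355/3 = 349/3 ≈ 116.33)
K² = (349/3)² = 121801/9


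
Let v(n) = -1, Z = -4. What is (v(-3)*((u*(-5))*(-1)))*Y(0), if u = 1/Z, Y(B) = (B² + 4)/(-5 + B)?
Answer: -1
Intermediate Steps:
Y(B) = (4 + B²)/(-5 + B)
u = -¼ (u = 1/(-4) = -¼ ≈ -0.25000)
(v(-3)*((u*(-5))*(-1)))*Y(0) = (-(-¼*(-5))*(-1))*((4 + 0²)/(-5 + 0)) = (-5*(-1)/4)*((4 + 0)/(-5)) = (-1*(-5/4))*(-⅕*4) = (5/4)*(-⅘) = -1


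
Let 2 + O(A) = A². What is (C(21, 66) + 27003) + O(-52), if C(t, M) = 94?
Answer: 29799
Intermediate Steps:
O(A) = -2 + A²
(C(21, 66) + 27003) + O(-52) = (94 + 27003) + (-2 + (-52)²) = 27097 + (-2 + 2704) = 27097 + 2702 = 29799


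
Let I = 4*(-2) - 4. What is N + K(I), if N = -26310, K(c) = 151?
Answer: -26159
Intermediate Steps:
I = -12 (I = -8 - 4 = -12)
N + K(I) = -26310 + 151 = -26159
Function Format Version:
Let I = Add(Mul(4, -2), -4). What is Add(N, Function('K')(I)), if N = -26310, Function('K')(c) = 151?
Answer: -26159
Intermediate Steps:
I = -12 (I = Add(-8, -4) = -12)
Add(N, Function('K')(I)) = Add(-26310, 151) = -26159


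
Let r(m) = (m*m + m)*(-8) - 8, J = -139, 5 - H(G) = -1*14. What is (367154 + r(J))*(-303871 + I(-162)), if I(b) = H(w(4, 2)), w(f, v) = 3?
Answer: -64930133880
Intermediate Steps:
H(G) = 19 (H(G) = 5 - (-1)*14 = 5 - 1*(-14) = 5 + 14 = 19)
I(b) = 19
r(m) = -8 - 8*m - 8*m**2 (r(m) = (m**2 + m)*(-8) - 8 = (m + m**2)*(-8) - 8 = (-8*m - 8*m**2) - 8 = -8 - 8*m - 8*m**2)
(367154 + r(J))*(-303871 + I(-162)) = (367154 + (-8 - 8*(-139) - 8*(-139)**2))*(-303871 + 19) = (367154 + (-8 + 1112 - 8*19321))*(-303852) = (367154 + (-8 + 1112 - 154568))*(-303852) = (367154 - 153464)*(-303852) = 213690*(-303852) = -64930133880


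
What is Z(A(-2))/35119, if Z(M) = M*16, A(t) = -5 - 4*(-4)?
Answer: 176/35119 ≈ 0.0050115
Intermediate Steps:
A(t) = 11 (A(t) = -5 + 16 = 11)
Z(M) = 16*M
Z(A(-2))/35119 = (16*11)/35119 = 176*(1/35119) = 176/35119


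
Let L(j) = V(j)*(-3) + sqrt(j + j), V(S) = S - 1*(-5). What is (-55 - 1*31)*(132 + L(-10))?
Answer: -12642 - 172*I*sqrt(5) ≈ -12642.0 - 384.6*I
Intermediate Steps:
V(S) = 5 + S (V(S) = S + 5 = 5 + S)
L(j) = -15 - 3*j + sqrt(2)*sqrt(j) (L(j) = (5 + j)*(-3) + sqrt(j + j) = (-15 - 3*j) + sqrt(2*j) = (-15 - 3*j) + sqrt(2)*sqrt(j) = -15 - 3*j + sqrt(2)*sqrt(j))
(-55 - 1*31)*(132 + L(-10)) = (-55 - 1*31)*(132 + (-15 - 3*(-10) + sqrt(2)*sqrt(-10))) = (-55 - 31)*(132 + (-15 + 30 + sqrt(2)*(I*sqrt(10)))) = -86*(132 + (-15 + 30 + 2*I*sqrt(5))) = -86*(132 + (15 + 2*I*sqrt(5))) = -86*(147 + 2*I*sqrt(5)) = -12642 - 172*I*sqrt(5)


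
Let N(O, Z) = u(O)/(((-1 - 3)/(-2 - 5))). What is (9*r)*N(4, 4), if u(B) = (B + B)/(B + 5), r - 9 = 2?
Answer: 154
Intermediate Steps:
r = 11 (r = 9 + 2 = 11)
u(B) = 2*B/(5 + B) (u(B) = (2*B)/(5 + B) = 2*B/(5 + B))
N(O, Z) = 7*O/(2*(5 + O)) (N(O, Z) = (2*O/(5 + O))/(((-1 - 3)/(-2 - 5))) = (2*O/(5 + O))/((-4/(-7))) = (2*O/(5 + O))/((-4*(-1/7))) = (2*O/(5 + O))/(4/7) = (2*O/(5 + O))*(7/4) = 7*O/(2*(5 + O)))
(9*r)*N(4, 4) = (9*11)*((7/2)*4/(5 + 4)) = 99*((7/2)*4/9) = 99*((7/2)*4*(1/9)) = 99*(14/9) = 154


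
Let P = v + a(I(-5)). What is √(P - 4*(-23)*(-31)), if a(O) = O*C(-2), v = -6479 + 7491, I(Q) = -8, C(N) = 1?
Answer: 2*I*√462 ≈ 42.988*I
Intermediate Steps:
v = 1012
a(O) = O (a(O) = O*1 = O)
P = 1004 (P = 1012 - 8 = 1004)
√(P - 4*(-23)*(-31)) = √(1004 - 4*(-23)*(-31)) = √(1004 + 92*(-31)) = √(1004 - 2852) = √(-1848) = 2*I*√462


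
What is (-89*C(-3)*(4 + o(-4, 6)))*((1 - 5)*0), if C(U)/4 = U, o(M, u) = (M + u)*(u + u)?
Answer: 0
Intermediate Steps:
o(M, u) = 2*u*(M + u) (o(M, u) = (M + u)*(2*u) = 2*u*(M + u))
C(U) = 4*U
(-89*C(-3)*(4 + o(-4, 6)))*((1 - 5)*0) = (-89*4*(-3)*(4 + 2*6*(-4 + 6)))*((1 - 5)*0) = (-(-1068)*(4 + 2*6*2))*(-4*0) = -(-1068)*(4 + 24)*0 = -(-1068)*28*0 = -89*(-336)*0 = 29904*0 = 0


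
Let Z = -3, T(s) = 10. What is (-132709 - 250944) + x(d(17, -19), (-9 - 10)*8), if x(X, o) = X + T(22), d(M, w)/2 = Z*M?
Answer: -383745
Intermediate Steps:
d(M, w) = -6*M (d(M, w) = 2*(-3*M) = -6*M)
x(X, o) = 10 + X (x(X, o) = X + 10 = 10 + X)
(-132709 - 250944) + x(d(17, -19), (-9 - 10)*8) = (-132709 - 250944) + (10 - 6*17) = -383653 + (10 - 102) = -383653 - 92 = -383745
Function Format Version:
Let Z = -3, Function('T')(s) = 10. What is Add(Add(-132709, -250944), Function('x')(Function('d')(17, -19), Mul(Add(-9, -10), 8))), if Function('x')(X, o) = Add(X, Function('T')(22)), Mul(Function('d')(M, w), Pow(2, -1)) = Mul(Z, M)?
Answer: -383745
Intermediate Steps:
Function('d')(M, w) = Mul(-6, M) (Function('d')(M, w) = Mul(2, Mul(-3, M)) = Mul(-6, M))
Function('x')(X, o) = Add(10, X) (Function('x')(X, o) = Add(X, 10) = Add(10, X))
Add(Add(-132709, -250944), Function('x')(Function('d')(17, -19), Mul(Add(-9, -10), 8))) = Add(Add(-132709, -250944), Add(10, Mul(-6, 17))) = Add(-383653, Add(10, -102)) = Add(-383653, -92) = -383745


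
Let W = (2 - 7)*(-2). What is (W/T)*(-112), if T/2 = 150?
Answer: -56/15 ≈ -3.7333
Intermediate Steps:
T = 300 (T = 2*150 = 300)
W = 10 (W = -5*(-2) = 10)
(W/T)*(-112) = (10/300)*(-112) = (10*(1/300))*(-112) = (1/30)*(-112) = -56/15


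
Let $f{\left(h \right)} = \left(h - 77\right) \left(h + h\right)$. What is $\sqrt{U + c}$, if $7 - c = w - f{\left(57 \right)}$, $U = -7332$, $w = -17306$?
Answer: $\sqrt{7701} \approx 87.755$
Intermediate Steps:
$f{\left(h \right)} = 2 h \left(-77 + h\right)$ ($f{\left(h \right)} = \left(-77 + h\right) 2 h = 2 h \left(-77 + h\right)$)
$c = 15033$ ($c = 7 - \left(-17306 - 2 \cdot 57 \left(-77 + 57\right)\right) = 7 - \left(-17306 - 2 \cdot 57 \left(-20\right)\right) = 7 - \left(-17306 - -2280\right) = 7 - \left(-17306 + 2280\right) = 7 - -15026 = 7 + 15026 = 15033$)
$\sqrt{U + c} = \sqrt{-7332 + 15033} = \sqrt{7701}$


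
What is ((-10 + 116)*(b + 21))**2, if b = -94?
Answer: 59876644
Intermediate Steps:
((-10 + 116)*(b + 21))**2 = ((-10 + 116)*(-94 + 21))**2 = (106*(-73))**2 = (-7738)**2 = 59876644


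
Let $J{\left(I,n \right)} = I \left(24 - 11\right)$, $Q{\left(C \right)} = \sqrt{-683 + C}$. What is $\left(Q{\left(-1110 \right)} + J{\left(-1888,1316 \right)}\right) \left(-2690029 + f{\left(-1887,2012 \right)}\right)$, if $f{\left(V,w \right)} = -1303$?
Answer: $66056052608 - 2691332 i \sqrt{1793} \approx 6.6056 \cdot 10^{10} - 1.1396 \cdot 10^{8} i$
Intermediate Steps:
$J{\left(I,n \right)} = 13 I$ ($J{\left(I,n \right)} = I 13 = 13 I$)
$\left(Q{\left(-1110 \right)} + J{\left(-1888,1316 \right)}\right) \left(-2690029 + f{\left(-1887,2012 \right)}\right) = \left(\sqrt{-683 - 1110} + 13 \left(-1888\right)\right) \left(-2690029 - 1303\right) = \left(\sqrt{-1793} - 24544\right) \left(-2691332\right) = \left(i \sqrt{1793} - 24544\right) \left(-2691332\right) = \left(-24544 + i \sqrt{1793}\right) \left(-2691332\right) = 66056052608 - 2691332 i \sqrt{1793}$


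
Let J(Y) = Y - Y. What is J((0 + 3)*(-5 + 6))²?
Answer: 0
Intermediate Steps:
J(Y) = 0
J((0 + 3)*(-5 + 6))² = 0² = 0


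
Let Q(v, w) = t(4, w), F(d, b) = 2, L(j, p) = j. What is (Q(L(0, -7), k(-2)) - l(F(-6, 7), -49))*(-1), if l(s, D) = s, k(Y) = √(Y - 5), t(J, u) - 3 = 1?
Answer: -2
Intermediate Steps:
t(J, u) = 4 (t(J, u) = 3 + 1 = 4)
k(Y) = √(-5 + Y)
Q(v, w) = 4
(Q(L(0, -7), k(-2)) - l(F(-6, 7), -49))*(-1) = (4 - 1*2)*(-1) = (4 - 2)*(-1) = 2*(-1) = -2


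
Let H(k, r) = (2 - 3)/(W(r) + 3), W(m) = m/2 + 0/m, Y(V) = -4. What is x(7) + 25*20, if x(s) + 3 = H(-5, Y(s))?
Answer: 496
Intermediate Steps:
W(m) = m/2 (W(m) = m*(½) + 0 = m/2 + 0 = m/2)
H(k, r) = -1/(3 + r/2) (H(k, r) = (2 - 3)/(r/2 + 3) = -1/(3 + r/2))
x(s) = -4 (x(s) = -3 - 2/(6 - 4) = -3 - 2/2 = -3 - 2*½ = -3 - 1 = -4)
x(7) + 25*20 = -4 + 25*20 = -4 + 500 = 496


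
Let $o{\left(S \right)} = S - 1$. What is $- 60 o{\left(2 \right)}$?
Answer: $-60$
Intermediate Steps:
$o{\left(S \right)} = -1 + S$
$- 60 o{\left(2 \right)} = - 60 \left(-1 + 2\right) = \left(-60\right) 1 = -60$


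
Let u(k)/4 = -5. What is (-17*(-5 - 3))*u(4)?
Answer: -2720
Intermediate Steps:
u(k) = -20 (u(k) = 4*(-5) = -20)
(-17*(-5 - 3))*u(4) = -17*(-5 - 3)*(-20) = -17*(-8)*(-20) = 136*(-20) = -2720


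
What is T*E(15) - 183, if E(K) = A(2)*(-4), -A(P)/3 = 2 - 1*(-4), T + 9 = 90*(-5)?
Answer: -33231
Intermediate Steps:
T = -459 (T = -9 + 90*(-5) = -9 - 450 = -459)
A(P) = -18 (A(P) = -3*(2 - 1*(-4)) = -3*(2 + 4) = -3*6 = -18)
E(K) = 72 (E(K) = -18*(-4) = 72)
T*E(15) - 183 = -459*72 - 183 = -33048 - 183 = -33231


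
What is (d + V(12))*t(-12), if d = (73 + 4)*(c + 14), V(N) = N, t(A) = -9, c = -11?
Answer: -2187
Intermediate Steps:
d = 231 (d = (73 + 4)*(-11 + 14) = 77*3 = 231)
(d + V(12))*t(-12) = (231 + 12)*(-9) = 243*(-9) = -2187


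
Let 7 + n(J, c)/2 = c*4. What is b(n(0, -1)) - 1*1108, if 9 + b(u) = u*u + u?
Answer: -655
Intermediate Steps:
n(J, c) = -14 + 8*c (n(J, c) = -14 + 2*(c*4) = -14 + 2*(4*c) = -14 + 8*c)
b(u) = -9 + u + u**2 (b(u) = -9 + (u*u + u) = -9 + (u**2 + u) = -9 + (u + u**2) = -9 + u + u**2)
b(n(0, -1)) - 1*1108 = (-9 + (-14 + 8*(-1)) + (-14 + 8*(-1))**2) - 1*1108 = (-9 + (-14 - 8) + (-14 - 8)**2) - 1108 = (-9 - 22 + (-22)**2) - 1108 = (-9 - 22 + 484) - 1108 = 453 - 1108 = -655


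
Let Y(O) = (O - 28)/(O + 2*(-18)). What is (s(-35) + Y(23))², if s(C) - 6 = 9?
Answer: 40000/169 ≈ 236.69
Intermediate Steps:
s(C) = 15 (s(C) = 6 + 9 = 15)
Y(O) = (-28 + O)/(-36 + O) (Y(O) = (-28 + O)/(O - 36) = (-28 + O)/(-36 + O))
(s(-35) + Y(23))² = (15 + (-28 + 23)/(-36 + 23))² = (15 - 5/(-13))² = (15 - 1/13*(-5))² = (15 + 5/13)² = (200/13)² = 40000/169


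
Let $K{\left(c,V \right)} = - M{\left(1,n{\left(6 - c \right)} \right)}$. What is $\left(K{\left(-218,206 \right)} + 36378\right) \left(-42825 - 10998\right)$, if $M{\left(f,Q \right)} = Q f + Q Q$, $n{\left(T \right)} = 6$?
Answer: $-1955712528$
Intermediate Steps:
$M{\left(f,Q \right)} = Q^{2} + Q f$ ($M{\left(f,Q \right)} = Q f + Q^{2} = Q^{2} + Q f$)
$K{\left(c,V \right)} = -42$ ($K{\left(c,V \right)} = - 6 \left(6 + 1\right) = - 6 \cdot 7 = \left(-1\right) 42 = -42$)
$\left(K{\left(-218,206 \right)} + 36378\right) \left(-42825 - 10998\right) = \left(-42 + 36378\right) \left(-42825 - 10998\right) = 36336 \left(-53823\right) = -1955712528$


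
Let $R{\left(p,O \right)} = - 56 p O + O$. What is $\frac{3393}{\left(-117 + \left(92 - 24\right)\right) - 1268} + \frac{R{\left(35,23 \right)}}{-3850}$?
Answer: $\frac{15425673}{1690150} \approx 9.1268$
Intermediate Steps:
$R{\left(p,O \right)} = O - 56 O p$ ($R{\left(p,O \right)} = - 56 O p + O = O - 56 O p$)
$\frac{3393}{\left(-117 + \left(92 - 24\right)\right) - 1268} + \frac{R{\left(35,23 \right)}}{-3850} = \frac{3393}{\left(-117 + \left(92 - 24\right)\right) - 1268} + \frac{23 \left(1 - 1960\right)}{-3850} = \frac{3393}{\left(-117 + 68\right) - 1268} + 23 \left(1 - 1960\right) \left(- \frac{1}{3850}\right) = \frac{3393}{-49 - 1268} + 23 \left(-1959\right) \left(- \frac{1}{3850}\right) = \frac{3393}{-1317} - - \frac{45057}{3850} = 3393 \left(- \frac{1}{1317}\right) + \frac{45057}{3850} = - \frac{1131}{439} + \frac{45057}{3850} = \frac{15425673}{1690150}$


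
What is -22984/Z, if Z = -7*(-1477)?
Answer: -22984/10339 ≈ -2.2230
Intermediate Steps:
Z = 10339
-22984/Z = -22984/10339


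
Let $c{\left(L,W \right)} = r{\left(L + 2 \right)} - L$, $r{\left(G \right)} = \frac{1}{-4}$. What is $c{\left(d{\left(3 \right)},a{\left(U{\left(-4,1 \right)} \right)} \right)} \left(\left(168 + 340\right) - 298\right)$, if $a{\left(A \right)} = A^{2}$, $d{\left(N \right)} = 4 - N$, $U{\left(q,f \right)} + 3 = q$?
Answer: $- \frac{525}{2} \approx -262.5$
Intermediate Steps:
$U{\left(q,f \right)} = -3 + q$
$r{\left(G \right)} = - \frac{1}{4}$
$c{\left(L,W \right)} = - \frac{1}{4} - L$
$c{\left(d{\left(3 \right)},a{\left(U{\left(-4,1 \right)} \right)} \right)} \left(\left(168 + 340\right) - 298\right) = \left(- \frac{1}{4} - \left(4 - 3\right)\right) \left(\left(168 + 340\right) - 298\right) = \left(- \frac{1}{4} - \left(4 - 3\right)\right) \left(508 - 298\right) = \left(- \frac{1}{4} - 1\right) 210 = \left(- \frac{5}{4}\right) 210 = - \frac{525}{2}$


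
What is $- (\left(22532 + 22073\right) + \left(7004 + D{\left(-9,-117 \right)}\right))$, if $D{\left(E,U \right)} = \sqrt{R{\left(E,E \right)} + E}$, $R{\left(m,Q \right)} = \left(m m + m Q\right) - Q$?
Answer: $-51609 - 9 \sqrt{2} \approx -51622.0$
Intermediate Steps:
$R{\left(m,Q \right)} = m^{2} - Q + Q m$ ($R{\left(m,Q \right)} = \left(m^{2} + Q m\right) - Q = m^{2} - Q + Q m$)
$D{\left(E,U \right)} = \sqrt{2} \sqrt{E^{2}}$ ($D{\left(E,U \right)} = \sqrt{\left(E^{2} - E + E E\right) + E} = \sqrt{\left(E^{2} - E + E^{2}\right) + E} = \sqrt{\left(- E + 2 E^{2}\right) + E} = \sqrt{2 E^{2}} = \sqrt{2} \sqrt{E^{2}}$)
$- (\left(22532 + 22073\right) + \left(7004 + D{\left(-9,-117 \right)}\right)) = - (\left(22532 + 22073\right) + \left(7004 + \sqrt{2} \sqrt{\left(-9\right)^{2}}\right)) = - (44605 + \left(7004 + \sqrt{2} \sqrt{81}\right)) = - (44605 + \left(7004 + \sqrt{2} \cdot 9\right)) = - (44605 + \left(7004 + 9 \sqrt{2}\right)) = - (51609 + 9 \sqrt{2}) = -51609 - 9 \sqrt{2}$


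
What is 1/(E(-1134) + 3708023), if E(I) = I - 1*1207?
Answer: 1/3705682 ≈ 2.6986e-7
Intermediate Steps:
E(I) = -1207 + I (E(I) = I - 1207 = -1207 + I)
1/(E(-1134) + 3708023) = 1/((-1207 - 1134) + 3708023) = 1/(-2341 + 3708023) = 1/3705682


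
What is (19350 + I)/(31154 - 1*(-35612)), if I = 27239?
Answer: 46589/66766 ≈ 0.69779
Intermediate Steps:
(19350 + I)/(31154 - 1*(-35612)) = (19350 + 27239)/(31154 - 1*(-35612)) = 46589/(31154 + 35612) = 46589/66766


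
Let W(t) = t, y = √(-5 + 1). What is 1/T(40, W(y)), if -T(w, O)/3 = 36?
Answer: -1/108 ≈ -0.0092593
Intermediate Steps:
y = 2*I (y = √(-4) = 2*I ≈ 2.0*I)
T(w, O) = -108 (T(w, O) = -3*36 = -108)
1/T(40, W(y)) = 1/(-108) = -1/108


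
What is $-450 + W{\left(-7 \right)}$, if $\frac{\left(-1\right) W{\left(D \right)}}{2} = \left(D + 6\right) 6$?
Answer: $-438$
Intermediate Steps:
$W{\left(D \right)} = -72 - 12 D$ ($W{\left(D \right)} = - 2 \left(D + 6\right) 6 = - 2 \left(6 + D\right) 6 = - 2 \left(36 + 6 D\right) = -72 - 12 D$)
$-450 + W{\left(-7 \right)} = -450 - -12 = -450 + \left(-72 + 84\right) = -450 + 12 = -438$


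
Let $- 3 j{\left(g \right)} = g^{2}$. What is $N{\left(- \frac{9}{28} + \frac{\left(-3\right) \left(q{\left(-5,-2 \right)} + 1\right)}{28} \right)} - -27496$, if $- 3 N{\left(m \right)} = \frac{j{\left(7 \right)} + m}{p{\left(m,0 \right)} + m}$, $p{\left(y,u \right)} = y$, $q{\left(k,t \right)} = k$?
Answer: $\frac{1486147}{54} \approx 27521.0$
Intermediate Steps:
$j{\left(g \right)} = - \frac{g^{2}}{3}$
$N{\left(m \right)} = - \frac{- \frac{49}{3} + m}{6 m}$ ($N{\left(m \right)} = - \frac{\left(- \frac{7^{2}}{3} + m\right) \frac{1}{m + m}}{3} = - \frac{\left(\left(- \frac{1}{3}\right) 49 + m\right) \frac{1}{2 m}}{3} = - \frac{\left(- \frac{49}{3} + m\right) \frac{1}{2 m}}{3} = - \frac{\frac{1}{2} \frac{1}{m} \left(- \frac{49}{3} + m\right)}{3} = - \frac{- \frac{49}{3} + m}{6 m}$)
$N{\left(- \frac{9}{28} + \frac{\left(-3\right) \left(q{\left(-5,-2 \right)} + 1\right)}{28} \right)} - -27496 = \frac{49 - 3 \left(- \frac{9}{28} + \frac{\left(-3\right) \left(-5 + 1\right)}{28}\right)}{18 \left(- \frac{9}{28} + \frac{\left(-3\right) \left(-5 + 1\right)}{28}\right)} - -27496 = \frac{49 - 3 \left(\left(-9\right) \frac{1}{28} + \left(-3\right) \left(-4\right) \frac{1}{28}\right)}{18 \left(\left(-9\right) \frac{1}{28} + \left(-3\right) \left(-4\right) \frac{1}{28}\right)} + 27496 = \frac{49 - 3 \left(- \frac{9}{28} + 12 \cdot \frac{1}{28}\right)}{18 \left(- \frac{9}{28} + 12 \cdot \frac{1}{28}\right)} + 27496 = \frac{49 - 3 \left(- \frac{9}{28} + \frac{3}{7}\right)}{18 \left(- \frac{9}{28} + \frac{3}{7}\right)} + 27496 = \frac{49 - \frac{9}{28}}{18 \cdot \frac{3}{28}} + 27496 = \frac{1}{18} \cdot \frac{28}{3} \left(49 - \frac{9}{28}\right) + 27496 = \frac{1}{18} \cdot \frac{28}{3} \cdot \frac{1363}{28} + 27496 = \frac{1363}{54} + 27496 = \frac{1486147}{54}$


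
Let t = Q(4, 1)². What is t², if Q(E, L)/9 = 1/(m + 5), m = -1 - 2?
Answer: 6561/16 ≈ 410.06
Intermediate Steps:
m = -3
Q(E, L) = 9/2 (Q(E, L) = 9/(-3 + 5) = 9/2)
t = 81/4 (t = (9/2)² = 81/4 ≈ 20.250)
t² = (81/4)² = 6561/16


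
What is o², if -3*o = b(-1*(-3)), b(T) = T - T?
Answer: 0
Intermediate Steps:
b(T) = 0
o = 0 (o = -⅓*0 = 0)
o² = 0² = 0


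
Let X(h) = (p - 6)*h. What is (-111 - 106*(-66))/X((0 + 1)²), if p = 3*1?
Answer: -2295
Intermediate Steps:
p = 3
X(h) = -3*h (X(h) = (3 - 6)*h = -3*h)
(-111 - 106*(-66))/X((0 + 1)²) = (-111 - 106*(-66))/((-3*(0 + 1)²)) = (-111 + 6996)/((-3*1²)) = 6885/((-3*1)) = 6885/(-3) = 6885*(-⅓) = -2295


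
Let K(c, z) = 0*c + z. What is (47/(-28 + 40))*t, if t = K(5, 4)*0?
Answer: 0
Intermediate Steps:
K(c, z) = z (K(c, z) = 0 + z = z)
t = 0 (t = 4*0 = 0)
(47/(-28 + 40))*t = (47/(-28 + 40))*0 = (47/12)*0 = 0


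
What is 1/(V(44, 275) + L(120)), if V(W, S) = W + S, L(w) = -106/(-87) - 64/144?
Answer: 261/83461 ≈ 0.0031272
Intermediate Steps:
L(w) = 202/261 (L(w) = -106*(-1/87) - 64*1/144 = 106/87 - 4/9 = 202/261)
V(W, S) = S + W
1/(V(44, 275) + L(120)) = 1/((275 + 44) + 202/261) = 1/(319 + 202/261) = 1/(83461/261) = 261/83461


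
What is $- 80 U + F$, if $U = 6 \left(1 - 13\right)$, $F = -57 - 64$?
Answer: $5639$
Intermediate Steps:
$F = -121$ ($F = -57 - 64 = -121$)
$U = -72$ ($U = 6 \left(1 - 13\right) = 6 \left(-12\right) = -72$)
$- 80 U + F = \left(-80\right) \left(-72\right) - 121 = 5760 - 121 = 5639$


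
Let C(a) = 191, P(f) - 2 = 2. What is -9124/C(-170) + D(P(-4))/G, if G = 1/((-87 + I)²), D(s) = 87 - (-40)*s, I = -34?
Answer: 690709333/191 ≈ 3.6163e+6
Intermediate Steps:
P(f) = 4 (P(f) = 2 + 2 = 4)
D(s) = 87 + 40*s
G = 1/14641 (G = 1/((-87 - 34)²) = 1/((-121)²) = 1/14641 ≈ 6.8301e-5)
-9124/C(-170) + D(P(-4))/G = -9124/191 + (87 + 40*4)/(1/14641) = -9124*1/191 + (87 + 160)*14641 = -9124/191 + 247*14641 = -9124/191 + 3616327 = 690709333/191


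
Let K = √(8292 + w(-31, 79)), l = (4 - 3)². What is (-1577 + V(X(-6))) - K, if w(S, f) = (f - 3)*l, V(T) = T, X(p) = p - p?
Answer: -1577 - 4*√523 ≈ -1668.5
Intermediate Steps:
X(p) = 0
l = 1 (l = 1² = 1)
w(S, f) = -3 + f (w(S, f) = (f - 3)*1 = (-3 + f)*1 = -3 + f)
K = 4*√523 (K = √(8292 + (-3 + 79)) = √(8292 + 76) = √8368 = 4*√523 ≈ 91.477)
(-1577 + V(X(-6))) - K = (-1577 + 0) - 4*√523 = -1577 - 4*√523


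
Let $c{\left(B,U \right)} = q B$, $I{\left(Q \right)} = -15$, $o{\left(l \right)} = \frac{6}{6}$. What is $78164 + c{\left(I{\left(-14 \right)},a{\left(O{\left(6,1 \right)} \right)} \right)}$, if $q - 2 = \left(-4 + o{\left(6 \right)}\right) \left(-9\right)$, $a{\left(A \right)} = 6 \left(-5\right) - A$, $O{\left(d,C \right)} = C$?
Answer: $77729$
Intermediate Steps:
$o{\left(l \right)} = 1$ ($o{\left(l \right)} = 6 \cdot \frac{1}{6} = 1$)
$a{\left(A \right)} = -30 - A$
$q = 29$ ($q = 2 + \left(-4 + 1\right) \left(-9\right) = 2 - -27 = 2 + 27 = 29$)
$c{\left(B,U \right)} = 29 B$
$78164 + c{\left(I{\left(-14 \right)},a{\left(O{\left(6,1 \right)} \right)} \right)} = 78164 + 29 \left(-15\right) = 78164 - 435 = 77729$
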